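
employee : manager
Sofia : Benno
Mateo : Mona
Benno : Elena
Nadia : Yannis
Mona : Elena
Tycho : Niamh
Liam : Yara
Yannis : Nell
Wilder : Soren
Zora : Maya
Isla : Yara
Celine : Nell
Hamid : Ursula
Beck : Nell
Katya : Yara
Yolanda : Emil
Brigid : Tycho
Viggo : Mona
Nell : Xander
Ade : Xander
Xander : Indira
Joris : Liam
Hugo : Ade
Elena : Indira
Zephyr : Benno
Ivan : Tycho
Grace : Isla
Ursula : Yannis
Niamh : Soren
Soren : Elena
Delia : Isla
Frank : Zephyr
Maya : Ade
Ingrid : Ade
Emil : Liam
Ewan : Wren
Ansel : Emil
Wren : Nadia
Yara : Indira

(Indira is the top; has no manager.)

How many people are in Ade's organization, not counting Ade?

4

Ade directly manages Hugo, Maya, Ingrid. Hugo has no reports. Under Maya: Zora (1). Ingrid has no reports. So Ade's organization is 3 direct reports plus everyone under them: 1 + 2 + 1 = 4.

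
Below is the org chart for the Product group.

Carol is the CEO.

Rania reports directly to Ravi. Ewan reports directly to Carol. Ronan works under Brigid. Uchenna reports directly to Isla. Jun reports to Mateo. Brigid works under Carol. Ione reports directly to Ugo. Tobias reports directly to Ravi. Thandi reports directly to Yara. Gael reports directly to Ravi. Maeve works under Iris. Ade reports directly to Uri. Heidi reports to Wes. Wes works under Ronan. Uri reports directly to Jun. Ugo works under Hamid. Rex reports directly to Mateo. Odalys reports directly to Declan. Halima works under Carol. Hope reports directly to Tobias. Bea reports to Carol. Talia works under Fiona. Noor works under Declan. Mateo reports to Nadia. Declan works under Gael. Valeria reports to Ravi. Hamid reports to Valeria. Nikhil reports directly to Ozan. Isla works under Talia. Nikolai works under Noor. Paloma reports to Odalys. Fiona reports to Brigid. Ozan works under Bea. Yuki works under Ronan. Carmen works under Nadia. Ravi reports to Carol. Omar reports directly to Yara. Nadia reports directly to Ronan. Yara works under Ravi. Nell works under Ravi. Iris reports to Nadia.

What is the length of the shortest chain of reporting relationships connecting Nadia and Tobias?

5

Nadia is 3 levels below Carol, and Tobias is 2 levels below Carol (their lowest common manager). The shortest path runs up from Nadia to Carol and back down to Tobias: 3 + 2 = 5 links.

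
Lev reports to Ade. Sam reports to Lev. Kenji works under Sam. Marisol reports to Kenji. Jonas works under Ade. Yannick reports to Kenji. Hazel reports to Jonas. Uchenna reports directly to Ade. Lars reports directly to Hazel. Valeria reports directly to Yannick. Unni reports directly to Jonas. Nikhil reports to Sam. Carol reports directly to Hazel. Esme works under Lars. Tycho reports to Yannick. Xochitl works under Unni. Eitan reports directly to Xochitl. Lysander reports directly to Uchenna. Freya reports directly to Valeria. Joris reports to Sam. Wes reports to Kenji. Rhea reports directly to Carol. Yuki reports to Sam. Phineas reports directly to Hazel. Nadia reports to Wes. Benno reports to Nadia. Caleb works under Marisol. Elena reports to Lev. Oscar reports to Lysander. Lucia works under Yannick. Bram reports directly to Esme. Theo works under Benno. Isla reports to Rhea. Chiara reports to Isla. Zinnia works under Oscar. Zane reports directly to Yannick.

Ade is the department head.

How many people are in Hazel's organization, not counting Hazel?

8

Hazel directly manages Lars, Carol, Phineas. Under Lars: Esme, Bram (2). Under Carol: Rhea, Isla, Chiara (3). Phineas has no reports. So Hazel's organization is 3 direct reports plus everyone under them: 3 + 4 + 1 = 8.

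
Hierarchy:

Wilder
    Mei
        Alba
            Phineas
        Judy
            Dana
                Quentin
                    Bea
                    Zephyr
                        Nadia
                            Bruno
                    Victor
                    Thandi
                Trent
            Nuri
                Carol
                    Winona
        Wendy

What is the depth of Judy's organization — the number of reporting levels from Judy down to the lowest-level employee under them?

5

The longest chain under Judy runs Judy → Dana → Quentin → Zephyr → Nadia → Bruno, which is 5 levels below Judy.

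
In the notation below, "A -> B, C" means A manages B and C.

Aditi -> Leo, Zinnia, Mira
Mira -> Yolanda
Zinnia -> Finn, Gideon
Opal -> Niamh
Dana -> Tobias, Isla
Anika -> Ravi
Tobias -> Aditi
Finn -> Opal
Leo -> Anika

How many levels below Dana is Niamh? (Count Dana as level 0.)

Chain from Niamh up to Dana: Niamh → Opal → Finn → Zinnia → Aditi → Tobias → Dana. That is 6 steps up, so Niamh is 6 levels below Dana.

6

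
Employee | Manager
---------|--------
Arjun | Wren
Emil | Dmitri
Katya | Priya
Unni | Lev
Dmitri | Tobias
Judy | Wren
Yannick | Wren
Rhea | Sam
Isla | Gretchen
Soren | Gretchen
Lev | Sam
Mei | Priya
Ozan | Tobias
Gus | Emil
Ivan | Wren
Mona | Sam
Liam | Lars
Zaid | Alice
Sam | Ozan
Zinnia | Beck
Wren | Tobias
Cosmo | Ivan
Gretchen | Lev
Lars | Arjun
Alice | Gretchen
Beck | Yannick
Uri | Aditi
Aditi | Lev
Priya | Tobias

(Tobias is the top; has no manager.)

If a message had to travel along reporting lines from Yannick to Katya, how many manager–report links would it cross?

Yannick is 2 levels below Tobias, and Katya is 2 levels below Tobias (their lowest common manager). The shortest path runs up from Yannick to Tobias and back down to Katya: 2 + 2 = 4 links.

4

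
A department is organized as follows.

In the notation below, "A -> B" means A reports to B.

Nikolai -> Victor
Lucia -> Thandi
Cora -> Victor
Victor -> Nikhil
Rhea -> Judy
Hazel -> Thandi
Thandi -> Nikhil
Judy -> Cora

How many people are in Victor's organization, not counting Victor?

Victor directly manages Nikolai, Cora. Nikolai has no reports. Under Cora: Judy, Rhea (2). So Victor's organization is 2 direct reports plus everyone under them: 1 + 3 = 4.

4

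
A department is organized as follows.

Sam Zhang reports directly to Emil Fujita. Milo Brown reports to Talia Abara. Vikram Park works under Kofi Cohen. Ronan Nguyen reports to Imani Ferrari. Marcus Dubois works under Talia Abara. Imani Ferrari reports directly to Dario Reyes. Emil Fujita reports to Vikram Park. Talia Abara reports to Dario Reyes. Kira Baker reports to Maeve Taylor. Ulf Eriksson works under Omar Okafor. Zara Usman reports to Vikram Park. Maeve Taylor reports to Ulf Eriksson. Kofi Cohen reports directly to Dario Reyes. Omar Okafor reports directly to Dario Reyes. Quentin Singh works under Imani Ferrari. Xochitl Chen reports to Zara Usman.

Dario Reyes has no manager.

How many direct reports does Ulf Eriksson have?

Ulf Eriksson directly manages Maeve Taylor. That is 1 direct report.

1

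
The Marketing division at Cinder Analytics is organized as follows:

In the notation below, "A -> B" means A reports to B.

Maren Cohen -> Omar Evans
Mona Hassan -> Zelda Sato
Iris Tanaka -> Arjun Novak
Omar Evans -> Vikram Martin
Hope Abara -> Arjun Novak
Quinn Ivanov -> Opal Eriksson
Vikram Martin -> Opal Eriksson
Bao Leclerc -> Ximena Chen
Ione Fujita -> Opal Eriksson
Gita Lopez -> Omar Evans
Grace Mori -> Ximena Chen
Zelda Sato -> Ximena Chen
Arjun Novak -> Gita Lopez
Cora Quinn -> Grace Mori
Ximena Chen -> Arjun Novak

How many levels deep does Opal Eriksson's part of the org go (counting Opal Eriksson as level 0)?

The longest chain under Opal Eriksson runs Opal Eriksson → Vikram Martin → Omar Evans → Gita Lopez → Arjun Novak → Ximena Chen → Zelda Sato → Mona Hassan, which is 7 levels below Opal Eriksson.

7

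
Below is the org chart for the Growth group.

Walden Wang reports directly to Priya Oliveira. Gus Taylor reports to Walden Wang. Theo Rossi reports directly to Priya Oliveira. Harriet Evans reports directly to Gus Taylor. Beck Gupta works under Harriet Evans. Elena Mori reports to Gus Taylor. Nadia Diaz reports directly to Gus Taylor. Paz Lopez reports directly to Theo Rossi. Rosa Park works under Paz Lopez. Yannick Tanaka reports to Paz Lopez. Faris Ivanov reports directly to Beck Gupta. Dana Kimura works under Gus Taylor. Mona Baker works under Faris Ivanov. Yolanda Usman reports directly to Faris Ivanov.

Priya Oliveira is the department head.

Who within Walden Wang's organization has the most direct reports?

Direct-report counts within Walden Wang's organization: Walden Wang has 1; Gus Taylor has 4; Harriet Evans has 1; Beck Gupta has 1; Faris Ivanov has 2. The largest is 4, held by Gus Taylor.

Gus Taylor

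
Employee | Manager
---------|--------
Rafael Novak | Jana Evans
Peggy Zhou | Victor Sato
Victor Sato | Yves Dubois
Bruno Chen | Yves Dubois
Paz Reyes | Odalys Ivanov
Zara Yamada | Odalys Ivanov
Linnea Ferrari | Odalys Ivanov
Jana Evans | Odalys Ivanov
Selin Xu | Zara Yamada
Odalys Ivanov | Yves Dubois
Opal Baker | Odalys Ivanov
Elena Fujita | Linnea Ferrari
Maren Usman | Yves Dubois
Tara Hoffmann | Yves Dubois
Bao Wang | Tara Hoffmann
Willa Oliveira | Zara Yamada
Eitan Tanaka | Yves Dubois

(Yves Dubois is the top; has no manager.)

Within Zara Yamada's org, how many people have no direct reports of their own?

The people in Zara Yamada's organization with no one reporting to them are Willa Oliveira, Selin Xu. That is 2.

2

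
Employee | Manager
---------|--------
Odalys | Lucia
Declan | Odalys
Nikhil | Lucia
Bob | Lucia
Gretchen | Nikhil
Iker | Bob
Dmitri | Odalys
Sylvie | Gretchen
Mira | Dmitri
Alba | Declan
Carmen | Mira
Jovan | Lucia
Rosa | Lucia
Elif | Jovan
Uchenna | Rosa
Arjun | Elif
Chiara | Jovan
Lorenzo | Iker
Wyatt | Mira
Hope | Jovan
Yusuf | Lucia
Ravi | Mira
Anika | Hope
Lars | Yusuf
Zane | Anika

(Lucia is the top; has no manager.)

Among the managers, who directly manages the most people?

Lucia

Direct-report counts: Lucia has 6; Yusuf has 1; Rosa has 1; Jovan has 3; Hope has 1; Anika has 1; Elif has 1; Bob has 1; Iker has 1; Nikhil has 1; Gretchen has 1; Odalys has 2; Dmitri has 1; Mira has 3; Declan has 1. The largest is 6, held by Lucia.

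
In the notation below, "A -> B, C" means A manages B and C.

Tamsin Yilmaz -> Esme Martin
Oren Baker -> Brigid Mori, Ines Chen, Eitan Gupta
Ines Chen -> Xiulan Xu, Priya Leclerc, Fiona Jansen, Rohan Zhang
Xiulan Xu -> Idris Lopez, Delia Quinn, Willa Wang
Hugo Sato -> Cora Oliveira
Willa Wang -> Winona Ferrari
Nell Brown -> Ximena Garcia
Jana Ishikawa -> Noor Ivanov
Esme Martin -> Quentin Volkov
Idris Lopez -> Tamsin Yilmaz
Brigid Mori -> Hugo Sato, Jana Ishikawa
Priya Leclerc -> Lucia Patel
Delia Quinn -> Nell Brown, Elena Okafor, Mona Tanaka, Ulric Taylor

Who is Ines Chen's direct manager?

Ines Chen reports directly to Oren Baker.

Oren Baker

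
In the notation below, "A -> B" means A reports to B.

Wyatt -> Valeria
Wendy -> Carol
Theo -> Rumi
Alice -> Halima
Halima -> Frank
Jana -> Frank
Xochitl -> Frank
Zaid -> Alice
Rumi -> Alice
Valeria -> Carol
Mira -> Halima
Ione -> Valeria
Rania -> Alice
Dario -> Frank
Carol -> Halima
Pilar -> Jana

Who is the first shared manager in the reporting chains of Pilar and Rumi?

Frank

Pilar's chain of managers is Jana, Frank. Rumi's chain of managers is Alice, Halima, Frank. The first manager that appears in both chains is Frank.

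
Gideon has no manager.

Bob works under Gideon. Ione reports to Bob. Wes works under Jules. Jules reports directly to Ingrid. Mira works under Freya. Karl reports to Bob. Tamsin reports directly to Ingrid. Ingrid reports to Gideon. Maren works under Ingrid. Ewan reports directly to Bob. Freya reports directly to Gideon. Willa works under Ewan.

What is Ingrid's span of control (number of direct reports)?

3

Ingrid directly manages Tamsin, Maren, Jules. That is 3 direct reports.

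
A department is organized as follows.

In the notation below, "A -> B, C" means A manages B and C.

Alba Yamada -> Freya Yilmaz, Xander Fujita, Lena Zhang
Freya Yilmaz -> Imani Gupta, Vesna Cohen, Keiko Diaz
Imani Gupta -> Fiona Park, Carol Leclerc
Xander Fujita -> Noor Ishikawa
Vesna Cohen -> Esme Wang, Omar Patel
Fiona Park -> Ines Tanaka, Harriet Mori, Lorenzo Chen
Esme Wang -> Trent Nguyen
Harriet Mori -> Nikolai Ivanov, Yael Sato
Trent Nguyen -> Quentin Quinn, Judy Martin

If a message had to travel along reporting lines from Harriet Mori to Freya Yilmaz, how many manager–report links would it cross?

Harriet Mori is in Freya Yilmaz's organization: the chain from Harriet Mori up to Freya Yilmaz is Harriet Mori → Fiona Park → Imani Gupta → Freya Yilmaz, which is 3 links.

3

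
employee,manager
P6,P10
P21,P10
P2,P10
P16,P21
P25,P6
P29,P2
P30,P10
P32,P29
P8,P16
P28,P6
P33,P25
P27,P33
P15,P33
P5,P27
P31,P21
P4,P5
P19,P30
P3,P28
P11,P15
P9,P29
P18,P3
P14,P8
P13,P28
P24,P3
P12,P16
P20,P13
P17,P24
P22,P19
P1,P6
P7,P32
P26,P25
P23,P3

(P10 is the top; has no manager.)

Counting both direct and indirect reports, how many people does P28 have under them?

7

P28 directly manages P3, P13. Under P3: P23, P24, P17, P18 (4). Under P13: P20 (1). So P28's organization is 2 direct reports plus everyone under them: 5 + 2 = 7.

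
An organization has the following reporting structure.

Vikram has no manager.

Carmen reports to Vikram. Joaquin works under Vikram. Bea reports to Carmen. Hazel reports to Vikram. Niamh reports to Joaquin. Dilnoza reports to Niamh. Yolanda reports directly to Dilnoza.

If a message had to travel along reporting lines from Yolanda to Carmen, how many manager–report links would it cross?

5

Yolanda is 4 levels below Vikram, and Carmen is 1 level below Vikram (their lowest common manager). The shortest path runs up from Yolanda to Vikram and back down to Carmen: 4 + 1 = 5 links.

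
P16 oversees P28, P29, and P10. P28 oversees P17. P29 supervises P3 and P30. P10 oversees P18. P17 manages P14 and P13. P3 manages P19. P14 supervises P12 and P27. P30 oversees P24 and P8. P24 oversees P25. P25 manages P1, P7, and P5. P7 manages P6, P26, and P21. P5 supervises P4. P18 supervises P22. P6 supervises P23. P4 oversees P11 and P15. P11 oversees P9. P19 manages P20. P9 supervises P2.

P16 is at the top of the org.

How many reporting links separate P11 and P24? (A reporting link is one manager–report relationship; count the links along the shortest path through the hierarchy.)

P11 is in P24's organization: the chain from P11 up to P24 is P11 → P4 → P5 → P25 → P24, which is 4 links.

4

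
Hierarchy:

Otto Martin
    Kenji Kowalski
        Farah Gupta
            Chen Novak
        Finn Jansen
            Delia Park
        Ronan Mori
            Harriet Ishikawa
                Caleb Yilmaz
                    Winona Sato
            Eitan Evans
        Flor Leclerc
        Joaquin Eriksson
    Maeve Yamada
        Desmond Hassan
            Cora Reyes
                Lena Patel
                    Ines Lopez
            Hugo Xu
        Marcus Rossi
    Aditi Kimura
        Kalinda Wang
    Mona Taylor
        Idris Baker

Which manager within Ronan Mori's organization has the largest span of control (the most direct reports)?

Ronan Mori

Direct-report counts within Ronan Mori's organization: Ronan Mori has 2; Harriet Ishikawa has 1; Caleb Yilmaz has 1. The largest is 2, held by Ronan Mori.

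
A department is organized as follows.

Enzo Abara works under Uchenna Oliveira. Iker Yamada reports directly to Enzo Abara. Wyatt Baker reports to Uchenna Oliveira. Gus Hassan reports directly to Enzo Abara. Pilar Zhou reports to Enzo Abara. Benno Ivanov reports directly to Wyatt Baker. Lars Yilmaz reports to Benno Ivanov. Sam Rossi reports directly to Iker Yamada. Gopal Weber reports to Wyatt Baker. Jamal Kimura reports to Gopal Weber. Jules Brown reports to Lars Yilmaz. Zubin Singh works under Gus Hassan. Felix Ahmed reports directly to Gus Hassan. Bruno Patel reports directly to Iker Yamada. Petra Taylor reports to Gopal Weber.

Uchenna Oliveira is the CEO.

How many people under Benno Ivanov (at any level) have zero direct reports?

1

The only person in Benno Ivanov's organization with no one reporting to them is Jules Brown. That is 1.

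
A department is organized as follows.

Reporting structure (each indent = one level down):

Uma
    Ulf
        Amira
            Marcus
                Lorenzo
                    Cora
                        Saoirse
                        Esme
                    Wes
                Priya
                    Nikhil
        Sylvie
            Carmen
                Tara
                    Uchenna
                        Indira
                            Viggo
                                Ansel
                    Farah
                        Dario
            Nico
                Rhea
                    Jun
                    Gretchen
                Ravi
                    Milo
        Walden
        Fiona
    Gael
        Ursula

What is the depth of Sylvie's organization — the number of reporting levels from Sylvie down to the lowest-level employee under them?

6

The longest chain under Sylvie runs Sylvie → Carmen → Tara → Uchenna → Indira → Viggo → Ansel, which is 6 levels below Sylvie.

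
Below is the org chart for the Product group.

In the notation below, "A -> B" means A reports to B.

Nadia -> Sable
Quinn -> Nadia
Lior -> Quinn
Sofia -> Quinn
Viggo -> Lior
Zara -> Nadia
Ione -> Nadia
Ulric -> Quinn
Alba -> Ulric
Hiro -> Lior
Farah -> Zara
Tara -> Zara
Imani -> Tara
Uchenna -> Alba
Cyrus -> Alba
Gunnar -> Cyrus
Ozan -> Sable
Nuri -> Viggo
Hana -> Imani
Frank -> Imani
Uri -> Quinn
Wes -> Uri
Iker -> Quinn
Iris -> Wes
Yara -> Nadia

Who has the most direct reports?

Direct-report counts: Sable has 2; Nadia has 4; Zara has 2; Tara has 1; Imani has 2; Quinn has 5; Uri has 1; Wes has 1; Ulric has 1; Alba has 2; Cyrus has 1; Lior has 2; Viggo has 1. The largest is 5, held by Quinn.

Quinn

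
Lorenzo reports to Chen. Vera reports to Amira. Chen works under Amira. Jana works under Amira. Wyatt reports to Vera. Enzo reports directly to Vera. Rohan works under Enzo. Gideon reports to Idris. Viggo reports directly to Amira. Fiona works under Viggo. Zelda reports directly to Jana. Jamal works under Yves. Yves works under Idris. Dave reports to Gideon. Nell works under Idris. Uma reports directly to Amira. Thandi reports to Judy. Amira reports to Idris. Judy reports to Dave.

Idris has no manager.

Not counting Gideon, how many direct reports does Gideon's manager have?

3

Gideon reports to Idris. Idris's other direct reports are Amira, Yves, Nell — 3 peers.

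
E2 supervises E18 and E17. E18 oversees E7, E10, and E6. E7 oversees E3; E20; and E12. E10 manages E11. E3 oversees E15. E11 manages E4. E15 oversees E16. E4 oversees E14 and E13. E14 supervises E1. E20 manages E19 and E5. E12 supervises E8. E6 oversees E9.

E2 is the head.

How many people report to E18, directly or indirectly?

E18 directly manages E7, E10, E6. Under E7: E12, E8, E20, E5, E19, E3, E15, E16 (8). Under E10: E11, E4, E13, E14, E1 (5). Under E6: E9 (1). So E18's organization is 3 direct reports plus everyone under them: 9 + 6 + 2 = 17.

17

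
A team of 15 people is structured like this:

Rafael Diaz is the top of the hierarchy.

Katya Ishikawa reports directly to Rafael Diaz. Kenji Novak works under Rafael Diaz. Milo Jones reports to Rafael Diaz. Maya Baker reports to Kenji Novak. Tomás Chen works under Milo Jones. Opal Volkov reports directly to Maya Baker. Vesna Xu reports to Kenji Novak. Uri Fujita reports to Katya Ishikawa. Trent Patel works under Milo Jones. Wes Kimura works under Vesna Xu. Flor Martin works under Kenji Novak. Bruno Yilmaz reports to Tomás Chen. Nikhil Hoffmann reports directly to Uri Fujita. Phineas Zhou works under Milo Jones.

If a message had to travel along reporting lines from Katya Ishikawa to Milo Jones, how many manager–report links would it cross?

2

Katya Ishikawa is 1 level below Rafael Diaz, and Milo Jones is 1 level below Rafael Diaz (their lowest common manager). The shortest path runs up from Katya Ishikawa to Rafael Diaz and back down to Milo Jones: 1 + 1 = 2 links.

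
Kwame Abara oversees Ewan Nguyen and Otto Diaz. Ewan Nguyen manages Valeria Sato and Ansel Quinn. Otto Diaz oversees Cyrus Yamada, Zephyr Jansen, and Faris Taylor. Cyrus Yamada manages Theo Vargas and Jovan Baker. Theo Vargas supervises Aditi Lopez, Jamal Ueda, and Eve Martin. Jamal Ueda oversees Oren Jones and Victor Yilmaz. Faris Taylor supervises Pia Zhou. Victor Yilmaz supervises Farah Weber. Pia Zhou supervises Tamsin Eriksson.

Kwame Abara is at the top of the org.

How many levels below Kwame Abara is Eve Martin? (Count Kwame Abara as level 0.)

4

Chain from Eve Martin up to Kwame Abara: Eve Martin → Theo Vargas → Cyrus Yamada → Otto Diaz → Kwame Abara. That is 4 steps up, so Eve Martin is 4 levels below Kwame Abara.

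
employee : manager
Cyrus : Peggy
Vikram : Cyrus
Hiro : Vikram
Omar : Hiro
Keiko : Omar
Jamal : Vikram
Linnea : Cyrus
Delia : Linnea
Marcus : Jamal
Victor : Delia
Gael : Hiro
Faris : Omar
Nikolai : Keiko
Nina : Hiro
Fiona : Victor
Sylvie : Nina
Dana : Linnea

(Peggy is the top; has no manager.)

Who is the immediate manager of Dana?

Linnea

Dana reports directly to Linnea.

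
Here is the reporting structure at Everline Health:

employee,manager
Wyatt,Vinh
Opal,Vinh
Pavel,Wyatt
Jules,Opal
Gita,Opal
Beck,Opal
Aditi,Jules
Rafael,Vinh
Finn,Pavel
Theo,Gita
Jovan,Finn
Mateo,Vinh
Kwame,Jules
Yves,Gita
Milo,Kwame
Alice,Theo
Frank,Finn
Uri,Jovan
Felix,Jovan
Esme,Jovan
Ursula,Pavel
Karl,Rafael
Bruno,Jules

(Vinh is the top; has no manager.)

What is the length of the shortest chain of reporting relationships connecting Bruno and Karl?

Bruno is 3 levels below Vinh, and Karl is 2 levels below Vinh (their lowest common manager). The shortest path runs up from Bruno to Vinh and back down to Karl: 3 + 2 = 5 links.

5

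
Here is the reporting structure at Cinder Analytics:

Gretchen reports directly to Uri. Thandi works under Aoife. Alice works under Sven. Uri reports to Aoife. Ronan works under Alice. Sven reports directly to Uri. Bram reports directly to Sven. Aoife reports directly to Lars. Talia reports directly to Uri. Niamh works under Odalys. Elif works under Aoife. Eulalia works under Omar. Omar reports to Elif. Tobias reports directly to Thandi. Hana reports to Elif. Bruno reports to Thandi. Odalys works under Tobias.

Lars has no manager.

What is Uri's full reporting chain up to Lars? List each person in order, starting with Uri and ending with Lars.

Uri reports to Aoife. Aoife reports to Lars. Lars is at the top.

Uri -> Aoife -> Lars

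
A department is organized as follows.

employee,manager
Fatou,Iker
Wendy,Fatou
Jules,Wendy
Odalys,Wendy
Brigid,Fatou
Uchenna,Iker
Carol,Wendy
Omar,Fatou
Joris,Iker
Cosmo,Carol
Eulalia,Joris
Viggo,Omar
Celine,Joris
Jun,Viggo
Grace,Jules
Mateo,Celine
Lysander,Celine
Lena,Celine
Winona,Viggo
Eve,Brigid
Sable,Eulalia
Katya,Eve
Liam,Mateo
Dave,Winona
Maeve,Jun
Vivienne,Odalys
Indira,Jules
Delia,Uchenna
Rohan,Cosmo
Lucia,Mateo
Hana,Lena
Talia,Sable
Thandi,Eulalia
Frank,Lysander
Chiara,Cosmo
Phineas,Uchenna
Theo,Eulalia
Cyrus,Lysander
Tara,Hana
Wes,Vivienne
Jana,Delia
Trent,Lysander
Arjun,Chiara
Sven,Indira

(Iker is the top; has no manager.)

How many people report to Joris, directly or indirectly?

16

Joris directly manages Eulalia, Celine. Under Eulalia: Theo, Thandi, Sable, Talia (4). Under Celine: Lena, Hana, Tara, Lysander, Trent, Cyrus, Frank, Mateo, Lucia, Liam (10). So Joris's organization is 2 direct reports plus everyone under them: 5 + 11 = 16.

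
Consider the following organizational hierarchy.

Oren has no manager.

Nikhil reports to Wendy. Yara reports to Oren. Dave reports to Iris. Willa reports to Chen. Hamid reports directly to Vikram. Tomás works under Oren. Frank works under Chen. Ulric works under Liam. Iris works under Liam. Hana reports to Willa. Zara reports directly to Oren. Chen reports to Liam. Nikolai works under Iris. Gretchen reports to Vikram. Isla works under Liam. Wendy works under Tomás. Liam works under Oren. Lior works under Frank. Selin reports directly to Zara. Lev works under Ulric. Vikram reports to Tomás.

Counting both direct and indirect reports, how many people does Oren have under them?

Oren directly manages Zara, Tomás, Liam, Yara. Under Zara: Selin (1). Under Tomás: Wendy, Nikhil, Vikram, Hamid, Gretchen (5). Under Liam: Ulric, Lev, Iris, Dave, Nikolai, Isla, Chen, Willa, Hana, Frank, Lior (11). Yara has no reports. So Oren's organization is 4 direct reports plus everyone under them: 2 + 6 + 12 + 1 = 21.

21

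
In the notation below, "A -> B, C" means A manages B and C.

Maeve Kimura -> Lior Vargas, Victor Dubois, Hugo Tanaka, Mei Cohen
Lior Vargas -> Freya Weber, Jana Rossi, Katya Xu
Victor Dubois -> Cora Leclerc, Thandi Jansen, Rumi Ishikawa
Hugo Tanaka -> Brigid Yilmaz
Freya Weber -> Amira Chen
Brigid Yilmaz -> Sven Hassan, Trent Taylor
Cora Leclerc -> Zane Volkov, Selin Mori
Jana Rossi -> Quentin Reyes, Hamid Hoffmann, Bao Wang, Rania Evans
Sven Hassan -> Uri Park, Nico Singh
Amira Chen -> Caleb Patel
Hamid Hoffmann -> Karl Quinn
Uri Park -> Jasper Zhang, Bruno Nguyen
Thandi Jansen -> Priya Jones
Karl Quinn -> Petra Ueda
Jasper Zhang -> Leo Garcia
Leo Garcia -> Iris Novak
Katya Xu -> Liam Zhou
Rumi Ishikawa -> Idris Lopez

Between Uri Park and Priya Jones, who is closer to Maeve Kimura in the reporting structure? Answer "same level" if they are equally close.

Priya Jones

Uri Park is 4 levels below Maeve Kimura; Priya Jones is 3. Priya Jones is higher.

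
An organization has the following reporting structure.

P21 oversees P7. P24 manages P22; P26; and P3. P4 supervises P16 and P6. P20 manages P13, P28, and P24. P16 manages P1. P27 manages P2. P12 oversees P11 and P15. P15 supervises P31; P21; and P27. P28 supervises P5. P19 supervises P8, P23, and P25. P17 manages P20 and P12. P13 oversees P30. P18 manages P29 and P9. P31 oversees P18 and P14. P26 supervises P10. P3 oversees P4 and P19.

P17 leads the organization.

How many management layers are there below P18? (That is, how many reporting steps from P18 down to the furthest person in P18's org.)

1

The longest chain under P18 runs P18 → P9, which is 1 level below P18.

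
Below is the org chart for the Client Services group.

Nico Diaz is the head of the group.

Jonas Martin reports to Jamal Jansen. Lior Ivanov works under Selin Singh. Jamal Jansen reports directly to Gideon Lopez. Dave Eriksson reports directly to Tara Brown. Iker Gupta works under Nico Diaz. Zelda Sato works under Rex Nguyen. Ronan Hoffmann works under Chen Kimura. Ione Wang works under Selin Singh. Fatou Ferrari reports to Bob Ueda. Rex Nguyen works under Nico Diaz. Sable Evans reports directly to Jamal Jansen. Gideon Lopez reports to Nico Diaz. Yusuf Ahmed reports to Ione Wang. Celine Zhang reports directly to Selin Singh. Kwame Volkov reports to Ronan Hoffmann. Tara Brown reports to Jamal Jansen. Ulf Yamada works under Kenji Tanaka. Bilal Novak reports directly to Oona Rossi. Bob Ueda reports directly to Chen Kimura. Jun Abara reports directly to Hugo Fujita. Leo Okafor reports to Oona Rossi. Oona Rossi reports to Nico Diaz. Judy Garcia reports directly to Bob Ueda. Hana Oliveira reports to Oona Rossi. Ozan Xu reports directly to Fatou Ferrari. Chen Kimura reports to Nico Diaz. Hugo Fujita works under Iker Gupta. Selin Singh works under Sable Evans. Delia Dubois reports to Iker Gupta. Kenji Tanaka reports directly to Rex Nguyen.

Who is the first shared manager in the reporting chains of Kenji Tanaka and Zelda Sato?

Kenji Tanaka's chain of managers is Rex Nguyen, Nico Diaz. Zelda Sato's chain of managers is Rex Nguyen, Nico Diaz. The first manager that appears in both chains is Rex Nguyen.

Rex Nguyen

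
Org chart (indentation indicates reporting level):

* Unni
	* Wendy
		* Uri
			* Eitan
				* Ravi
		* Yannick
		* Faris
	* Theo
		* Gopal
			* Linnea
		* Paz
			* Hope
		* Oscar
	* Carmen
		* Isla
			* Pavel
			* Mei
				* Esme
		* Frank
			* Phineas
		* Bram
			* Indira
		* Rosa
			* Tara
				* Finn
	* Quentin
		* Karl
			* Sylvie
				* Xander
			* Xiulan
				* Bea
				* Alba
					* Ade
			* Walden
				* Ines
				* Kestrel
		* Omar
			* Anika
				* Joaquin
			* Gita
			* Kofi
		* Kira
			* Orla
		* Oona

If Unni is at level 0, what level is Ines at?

Chain from Ines up to Unni: Ines → Walden → Karl → Quentin → Unni. That is 4 steps up, so Ines is 4 levels below Unni.

4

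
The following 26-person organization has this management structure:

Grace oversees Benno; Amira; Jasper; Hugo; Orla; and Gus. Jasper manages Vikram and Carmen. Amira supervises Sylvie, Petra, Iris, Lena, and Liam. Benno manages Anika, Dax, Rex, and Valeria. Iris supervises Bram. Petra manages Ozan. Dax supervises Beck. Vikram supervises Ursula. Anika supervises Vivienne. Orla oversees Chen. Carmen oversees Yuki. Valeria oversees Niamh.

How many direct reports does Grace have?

6

Grace directly manages Jasper, Amira, Benno, Hugo, Gus, Orla. That is 6 direct reports.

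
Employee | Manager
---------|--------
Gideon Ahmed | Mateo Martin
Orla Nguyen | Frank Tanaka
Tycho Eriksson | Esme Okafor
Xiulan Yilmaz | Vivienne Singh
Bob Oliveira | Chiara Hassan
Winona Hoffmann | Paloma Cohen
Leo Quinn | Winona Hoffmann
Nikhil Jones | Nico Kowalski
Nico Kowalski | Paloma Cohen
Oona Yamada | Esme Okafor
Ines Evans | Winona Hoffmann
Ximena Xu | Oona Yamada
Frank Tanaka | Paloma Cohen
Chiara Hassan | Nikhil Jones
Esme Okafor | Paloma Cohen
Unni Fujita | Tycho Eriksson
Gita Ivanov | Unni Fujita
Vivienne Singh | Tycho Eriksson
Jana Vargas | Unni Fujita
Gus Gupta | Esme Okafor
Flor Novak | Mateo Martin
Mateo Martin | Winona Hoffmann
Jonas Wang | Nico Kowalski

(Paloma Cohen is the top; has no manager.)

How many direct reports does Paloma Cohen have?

4

Paloma Cohen directly manages Nico Kowalski, Winona Hoffmann, Esme Okafor, Frank Tanaka. That is 4 direct reports.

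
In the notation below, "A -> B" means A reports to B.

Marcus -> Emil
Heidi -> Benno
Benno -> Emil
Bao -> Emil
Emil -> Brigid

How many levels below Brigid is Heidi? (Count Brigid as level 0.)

Chain from Heidi up to Brigid: Heidi → Benno → Emil → Brigid. That is 3 steps up, so Heidi is 3 levels below Brigid.

3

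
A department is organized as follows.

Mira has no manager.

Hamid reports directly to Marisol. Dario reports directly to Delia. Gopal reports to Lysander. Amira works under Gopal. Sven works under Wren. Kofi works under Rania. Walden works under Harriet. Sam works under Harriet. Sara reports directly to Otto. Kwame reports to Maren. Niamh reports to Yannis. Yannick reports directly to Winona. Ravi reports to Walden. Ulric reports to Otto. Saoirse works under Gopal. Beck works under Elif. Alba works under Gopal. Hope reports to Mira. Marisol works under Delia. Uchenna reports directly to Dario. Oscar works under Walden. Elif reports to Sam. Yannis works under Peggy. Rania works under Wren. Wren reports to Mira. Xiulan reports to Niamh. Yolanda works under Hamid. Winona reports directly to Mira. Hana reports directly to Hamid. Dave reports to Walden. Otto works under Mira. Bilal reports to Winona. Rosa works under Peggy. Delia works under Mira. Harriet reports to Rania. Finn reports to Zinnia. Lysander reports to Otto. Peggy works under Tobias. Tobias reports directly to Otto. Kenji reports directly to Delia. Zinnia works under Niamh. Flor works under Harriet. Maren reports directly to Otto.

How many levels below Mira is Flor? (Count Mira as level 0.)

4

Chain from Flor up to Mira: Flor → Harriet → Rania → Wren → Mira. That is 4 steps up, so Flor is 4 levels below Mira.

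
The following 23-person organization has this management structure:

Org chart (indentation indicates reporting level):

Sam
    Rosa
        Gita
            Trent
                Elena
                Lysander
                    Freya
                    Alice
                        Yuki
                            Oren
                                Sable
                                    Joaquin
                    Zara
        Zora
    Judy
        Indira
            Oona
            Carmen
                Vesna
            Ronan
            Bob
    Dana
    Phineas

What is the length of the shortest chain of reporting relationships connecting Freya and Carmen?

Freya is 5 levels below Sam, and Carmen is 3 levels below Sam (their lowest common manager). The shortest path runs up from Freya to Sam and back down to Carmen: 5 + 3 = 8 links.

8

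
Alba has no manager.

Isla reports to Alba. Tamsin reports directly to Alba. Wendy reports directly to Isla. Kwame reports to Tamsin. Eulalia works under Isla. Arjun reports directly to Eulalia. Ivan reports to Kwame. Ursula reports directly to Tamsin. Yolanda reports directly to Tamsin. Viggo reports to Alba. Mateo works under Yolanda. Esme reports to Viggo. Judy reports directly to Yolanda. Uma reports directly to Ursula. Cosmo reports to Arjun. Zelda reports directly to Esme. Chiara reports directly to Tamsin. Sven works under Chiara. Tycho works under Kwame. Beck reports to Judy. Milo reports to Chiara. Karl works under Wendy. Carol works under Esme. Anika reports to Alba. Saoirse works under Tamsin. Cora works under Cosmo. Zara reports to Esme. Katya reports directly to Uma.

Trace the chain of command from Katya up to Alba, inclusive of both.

Katya reports to Uma. Uma reports to Ursula. Ursula reports to Tamsin. Tamsin reports to Alba. Alba is at the top.

Katya -> Uma -> Ursula -> Tamsin -> Alba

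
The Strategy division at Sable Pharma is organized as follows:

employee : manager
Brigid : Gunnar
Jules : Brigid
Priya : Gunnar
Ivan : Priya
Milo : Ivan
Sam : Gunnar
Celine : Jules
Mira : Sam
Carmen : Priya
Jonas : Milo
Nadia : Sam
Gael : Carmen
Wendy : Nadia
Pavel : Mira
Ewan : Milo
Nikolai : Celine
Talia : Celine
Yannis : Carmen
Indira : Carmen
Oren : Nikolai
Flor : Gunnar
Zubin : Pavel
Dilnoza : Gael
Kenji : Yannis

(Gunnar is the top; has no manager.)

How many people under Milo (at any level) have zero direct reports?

2

The people in Milo's organization with no one reporting to them are Ewan, Jonas. That is 2.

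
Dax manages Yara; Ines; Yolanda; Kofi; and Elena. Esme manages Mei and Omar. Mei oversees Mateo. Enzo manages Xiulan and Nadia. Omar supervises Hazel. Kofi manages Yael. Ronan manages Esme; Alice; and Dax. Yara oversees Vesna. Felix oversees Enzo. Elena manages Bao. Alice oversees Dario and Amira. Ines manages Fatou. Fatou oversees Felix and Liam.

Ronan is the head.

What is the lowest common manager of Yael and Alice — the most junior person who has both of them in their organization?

Ronan

Yael's chain of managers is Kofi, Dax, Ronan. Alice's chain of managers is Ronan. The first manager that appears in both chains is Ronan.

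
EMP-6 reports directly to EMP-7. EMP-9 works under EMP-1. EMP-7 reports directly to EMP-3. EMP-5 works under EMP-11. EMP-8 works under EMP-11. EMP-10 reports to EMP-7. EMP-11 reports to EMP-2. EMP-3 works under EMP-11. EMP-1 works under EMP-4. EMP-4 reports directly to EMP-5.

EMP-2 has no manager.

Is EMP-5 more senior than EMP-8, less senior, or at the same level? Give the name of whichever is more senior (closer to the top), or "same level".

same level

Both EMP-5 and EMP-8 are 2 levels below EMP-2.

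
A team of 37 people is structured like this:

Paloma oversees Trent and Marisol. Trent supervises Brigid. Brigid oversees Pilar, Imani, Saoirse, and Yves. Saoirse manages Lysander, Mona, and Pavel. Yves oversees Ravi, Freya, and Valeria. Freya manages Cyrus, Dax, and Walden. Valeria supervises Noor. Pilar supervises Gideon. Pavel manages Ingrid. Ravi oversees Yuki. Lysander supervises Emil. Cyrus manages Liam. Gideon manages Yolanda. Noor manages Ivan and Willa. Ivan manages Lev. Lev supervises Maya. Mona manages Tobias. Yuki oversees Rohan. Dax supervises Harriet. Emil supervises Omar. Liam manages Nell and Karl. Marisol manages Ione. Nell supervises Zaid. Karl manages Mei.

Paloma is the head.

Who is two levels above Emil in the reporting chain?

Emil reports to Lysander, and Lysander reports to Saoirse. So Emil's skip-level manager is Saoirse.

Saoirse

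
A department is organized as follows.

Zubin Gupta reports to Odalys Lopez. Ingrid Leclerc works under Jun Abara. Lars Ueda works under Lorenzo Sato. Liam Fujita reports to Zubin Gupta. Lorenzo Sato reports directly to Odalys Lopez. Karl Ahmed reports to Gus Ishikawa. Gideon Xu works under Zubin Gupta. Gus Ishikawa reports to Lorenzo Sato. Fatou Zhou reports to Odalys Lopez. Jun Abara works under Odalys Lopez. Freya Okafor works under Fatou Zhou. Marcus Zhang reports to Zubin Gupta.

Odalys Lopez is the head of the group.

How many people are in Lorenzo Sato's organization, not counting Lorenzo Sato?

Lorenzo Sato directly manages Lars Ueda, Gus Ishikawa. Lars Ueda has no reports. Under Gus Ishikawa: Karl Ahmed (1). So Lorenzo Sato's organization is 2 direct reports plus everyone under them: 1 + 2 = 3.

3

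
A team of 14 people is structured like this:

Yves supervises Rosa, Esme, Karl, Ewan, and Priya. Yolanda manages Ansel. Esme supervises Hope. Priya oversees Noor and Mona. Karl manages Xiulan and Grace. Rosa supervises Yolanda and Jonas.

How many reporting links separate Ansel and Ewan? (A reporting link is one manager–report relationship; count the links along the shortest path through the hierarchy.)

4

Ansel is 3 levels below Yves, and Ewan is 1 level below Yves (their lowest common manager). The shortest path runs up from Ansel to Yves and back down to Ewan: 3 + 1 = 4 links.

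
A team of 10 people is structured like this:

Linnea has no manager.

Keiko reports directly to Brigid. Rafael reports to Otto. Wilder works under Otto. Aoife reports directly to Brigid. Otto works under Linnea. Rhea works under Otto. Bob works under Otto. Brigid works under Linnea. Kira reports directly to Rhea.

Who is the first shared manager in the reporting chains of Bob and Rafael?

Bob's chain of managers is Otto, Linnea. Rafael's chain of managers is Otto, Linnea. The first manager that appears in both chains is Otto.

Otto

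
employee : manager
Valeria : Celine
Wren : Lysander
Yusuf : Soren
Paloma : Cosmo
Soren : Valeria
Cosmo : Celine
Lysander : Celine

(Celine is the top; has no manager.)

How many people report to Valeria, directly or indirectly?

Valeria directly manages Soren. Under Soren: Yusuf (1). That's 2 in total.

2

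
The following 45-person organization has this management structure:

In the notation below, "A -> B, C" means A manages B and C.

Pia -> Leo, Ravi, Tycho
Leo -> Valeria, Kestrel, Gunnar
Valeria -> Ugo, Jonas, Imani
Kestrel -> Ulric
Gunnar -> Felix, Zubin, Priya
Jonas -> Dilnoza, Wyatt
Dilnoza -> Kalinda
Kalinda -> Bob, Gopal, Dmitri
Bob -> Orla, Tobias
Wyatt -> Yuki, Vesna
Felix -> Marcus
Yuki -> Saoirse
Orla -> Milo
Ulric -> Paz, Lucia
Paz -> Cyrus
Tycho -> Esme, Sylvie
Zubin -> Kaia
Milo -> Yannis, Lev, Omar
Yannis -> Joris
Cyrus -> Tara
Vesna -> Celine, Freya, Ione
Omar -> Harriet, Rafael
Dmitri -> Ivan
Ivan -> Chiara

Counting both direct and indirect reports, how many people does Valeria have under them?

26

Valeria directly manages Ugo, Jonas, Imani. Ugo has no reports. Under Jonas: Wyatt, Vesna, Ione, Freya, Celine, Yuki, Saoirse, Dilnoza, Kalinda, Dmitri, Ivan, Chiara, Gopal, Bob, Tobias, Orla, Milo, Omar, Rafael, Harriet, Lev, Yannis, Joris (23). Imani has no reports. So Valeria's organization is 3 direct reports plus everyone under them: 1 + 24 + 1 = 26.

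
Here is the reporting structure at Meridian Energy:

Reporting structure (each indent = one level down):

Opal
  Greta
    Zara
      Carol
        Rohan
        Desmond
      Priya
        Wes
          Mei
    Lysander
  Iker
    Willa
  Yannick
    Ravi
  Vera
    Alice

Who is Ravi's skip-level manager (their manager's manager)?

Opal

Ravi reports to Yannick, and Yannick reports to Opal. So Ravi's skip-level manager is Opal.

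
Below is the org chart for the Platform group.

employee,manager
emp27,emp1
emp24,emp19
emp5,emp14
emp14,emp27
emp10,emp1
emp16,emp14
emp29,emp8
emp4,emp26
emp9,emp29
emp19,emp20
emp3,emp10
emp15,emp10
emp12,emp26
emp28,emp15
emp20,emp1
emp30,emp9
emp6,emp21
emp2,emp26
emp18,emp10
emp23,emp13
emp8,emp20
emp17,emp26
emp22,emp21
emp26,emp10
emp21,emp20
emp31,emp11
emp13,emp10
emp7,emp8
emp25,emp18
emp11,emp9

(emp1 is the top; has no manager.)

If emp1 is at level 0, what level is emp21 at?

Chain from emp21 up to emp1: emp21 → emp20 → emp1. That is 2 steps up, so emp21 is 2 levels below emp1.

2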